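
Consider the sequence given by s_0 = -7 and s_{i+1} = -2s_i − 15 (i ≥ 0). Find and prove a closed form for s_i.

Claim: s_i = -2·(-2)^i − 5.

Base case: s_0 = -7, and -2·(-2)^0 − 5 = -2 − 5 = -7.
Assume s_m = -2·(-2)^m − 5 for some m ≥ 0.
Then s_{m+1} = -2s_m − 15 = -2·(-2·(-2)^m − 5) − 15 = 4·(-2)^m + 10 − 15 = -2·(-2)^{m+1} − 5.
So the formula holds for m+1, and by induction s_i = -2·(-2)^i − 5 for all i ≥ 0.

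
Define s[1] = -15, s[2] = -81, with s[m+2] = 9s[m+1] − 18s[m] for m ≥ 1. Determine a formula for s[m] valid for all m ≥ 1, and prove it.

Claim: s[m] = -3^m − 2·6^m.

Base cases: s[1] = -15 and -3^1 − 2·6^1 = -15; s[2] = -81 and -3^2 − 2·6^2 = -81.
Assume s[j] = -3^j − 2·6^j for all 1 ≤ j ≤ k, where k ≥ 2.
Then s[k+1] = 9s[k] − 18s[k−1] = 9·(-3^k − 2·6^k) − 18·(-3^{k−1} − 2·6^{k−1}) = -(9·3 − 18)3^{k−1} − 2·(9·6 − 18)6^{k−1} = -9·3^{k−1} − 72·6^{k−1} = -3^{k+1} − 2·6^{k+1}.
So the formula holds for k+1, and by strong induction s[m] = -3^m − 2·6^m for all m ≥ 1.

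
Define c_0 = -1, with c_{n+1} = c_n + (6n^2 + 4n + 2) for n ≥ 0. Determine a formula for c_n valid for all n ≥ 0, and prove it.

Claim: c_n = 2n^3 − n^2 + n − 1.

Base case: c_0 = -1, and 2·0^3 − 0^2 + 0 − 1 = -1.
Assume c_m = 2m^3 − m^2 + m − 1.
Then c_{m+1} = c_m + (6m^2 + 4m + 2) = (2m^3 − m^2 + m − 1) + (6m^2 + 4m + 2) = 2m^3 + 5m^2 + 5m + 1,
and 2·(m+1)^3 − (m+1)^2 + (m+1) − 1 = 2m^3 + 5m^2 + 5m + 1.
Hence c_n = 2n^3 − n^2 + n − 1 for every n ≥ 0, by induction.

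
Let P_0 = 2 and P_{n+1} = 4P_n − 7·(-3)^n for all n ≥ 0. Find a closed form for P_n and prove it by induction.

Claim: P_n = 4^n + (-3)^n.

Base case: P_0 = 2, and 4^0 + (-3)^0 = 1 + 1 = 2.
Assume P_r = 4^r + (-3)^r for some r ≥ 0.
Then P_{r+1} = 4P_r − 7·(-3)^r = 4·(4^r + (-3)^r) − 7·(-3)^r = 4^{r+1} + 4·(-3)^r − 7·(-3)^r = 4^{r+1} − 3·(-3)^r = 4^{r+1} + (-3)^{r+1}.
By induction, P_n = 4^n + (-3)^n for all n ≥ 0.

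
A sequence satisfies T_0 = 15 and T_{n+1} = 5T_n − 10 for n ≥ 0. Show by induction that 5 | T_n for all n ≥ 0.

Base case: T_0 = 15 = 5·3, so 5 | T_0.
Assume 5 | T_m, so T_m = 5t for some integer t.
Then T_{m+1} = 5T_m − 10 = 5·(5t) − 10 = 5(5t − 2), so 5 | T_{m+1}.
By induction, 5 | T_n for all n ≥ 0.

5 | T_n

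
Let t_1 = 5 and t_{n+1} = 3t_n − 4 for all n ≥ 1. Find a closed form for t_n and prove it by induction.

Claim: t_n = 3^n + 2.

Base case: t_1 = 5, and 3^1 + 2 = 3 + 2 = 5.
Assume t_m = 3^m + 2 for some m ≥ 1.
Then t_{m+1} = 3t_m − 4 = 3·(3^m + 2) − 4 = 3^{m+1} + 6 − 4 = 3^{m+1} + 2.
This completes the inductive step, so t_n = 3^n + 2 for all n ≥ 1.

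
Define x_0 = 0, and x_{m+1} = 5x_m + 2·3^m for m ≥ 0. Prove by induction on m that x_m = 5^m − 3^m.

Base case: x_0 = 0, and 5^0 − 3^0 = 1 − 1 = 0.
Assume x_k = 5^k − 3^k for some k ≥ 0.
Then x_{k+1} = 5x_k + 2·3^k = 5·(5^k − 3^k) + 2·3^k = 5^{k+1} − 5·3^k + 2·3^k = 5^{k+1} − 3·3^k = 5^{k+1} − 3^{k+1}.
So the formula holds for k+1, and by induction x_m = 5^m − 3^m for all m ≥ 0.

x_m = 5^m − 3^m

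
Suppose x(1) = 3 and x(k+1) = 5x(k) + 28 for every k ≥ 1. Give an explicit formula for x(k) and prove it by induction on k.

Claim: x(k) = 2·5^k − 7.

Base case: x(1) = 3, and 2·5^1 − 7 = 10 − 7 = 3.
Assume x(m) = 2·5^m − 7 for some m ≥ 1.
Then x(m+1) = 5x(m) + 28 = 5·(2·5^m − 7) + 28 = 10·5^m − 35 + 28 = 2·5^{m+1} − 7.
So the formula holds for m+1, and by induction x(k) = 2·5^k − 7 for all k ≥ 1.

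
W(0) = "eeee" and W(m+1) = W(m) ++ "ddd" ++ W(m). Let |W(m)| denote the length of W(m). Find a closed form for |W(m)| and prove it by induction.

Claim: |W(m)| = 7·2^m − 3.

Base case: |W(0)| = 4, and 7·2^0 − 3 = 4.
Assume |W(j)| = 7·2^j − 3.
Then |W(j+1)| = |W(j)| + 3 + |W(j)| = 2|W(j)| + 3 = 2(7·2^j − 3) + 3 = 7·2^{j+1} − 6 + 3 = 7·2^{j+1} − 3.
So the formula holds for j+1, and by induction |W(m)| = 7·2^m − 3 for all m ≥ 0.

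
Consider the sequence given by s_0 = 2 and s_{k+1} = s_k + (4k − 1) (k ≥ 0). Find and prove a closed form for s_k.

Claim: s_k = 2k^2 − 3k + 2.

Base case: s_0 = 2, and 2·0^2 − 3·0 + 2 = 2.
Assume s_j = 2j^2 − 3j + 2.
Then s_{j+1} = s_j + (4j − 1) = (2j^2 − 3j + 2) + (4j − 1) = 2j^2 + j + 1,
and 2·(j+1)^2 − 3·(j+1) + 2 = 2j^2 + j + 1.
This completes the inductive step, so s_k = 2k^2 − 3k + 2 for all k ≥ 0.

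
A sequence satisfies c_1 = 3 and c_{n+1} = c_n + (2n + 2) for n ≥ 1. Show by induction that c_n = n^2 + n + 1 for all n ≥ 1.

Base case: c_1 = 3, and 1^2 + 1 + 1 = 3.
Assume c_j = j^2 + j + 1.
Then c_{j+1} = c_j + (2j + 2) = (j^2 + j + 1) + (2j + 2) = j^2 + 3j + 3,
and (j+1)^2 + (j+1) + 1 = j^2 + 3j + 3.
By induction, c_n = n^2 + n + 1 for all n ≥ 1.

c_n = n^2 + n + 1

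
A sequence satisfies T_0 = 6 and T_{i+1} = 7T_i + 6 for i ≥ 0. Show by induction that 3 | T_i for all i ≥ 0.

Base case: T_0 = 6 = 3·2, so 3 | T_0.
Assume 3 | T_m, so T_m = 3t for some integer t.
Then T_{m+1} = 7T_m + 6 = 7·(3t) + 6 = 3(7t + 2), so 3 | T_{m+1}.
Hence 3 | T_i for every i ≥ 0, by induction.

3 | T_i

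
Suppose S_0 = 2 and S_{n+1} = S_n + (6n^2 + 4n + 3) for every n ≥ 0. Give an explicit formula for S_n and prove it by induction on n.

Claim: S_n = 2n^3 − n^2 + 2n + 2.

Base case: S_0 = 2, and 2·0^3 − 0^2 + 2·0 + 2 = 2.
Assume S_m = 2m^3 − m^2 + 2m + 2.
Then S_{m+1} = S_m + (6m^2 + 4m + 3) = (2m^3 − m^2 + 2m + 2) + (6m^2 + 4m + 3) = 2m^3 + 5m^2 + 6m + 5,
and 2·(m+1)^3 − (m+1)^2 + 2·(m+1) + 2 = 2m^3 + 5m^2 + 6m + 5.
This completes the inductive step, so S_n = 2n^3 − n^2 + 2n + 2 for all n ≥ 0.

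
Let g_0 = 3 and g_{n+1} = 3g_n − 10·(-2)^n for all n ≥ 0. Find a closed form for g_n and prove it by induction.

Claim: g_n = 3^n + 2·(-2)^n.

Base case: g_0 = 3, and 3^0 + 2·(-2)^0 = 1 + 2 = 3.
Assume g_j = 3^j + 2·(-2)^j for some j ≥ 0.
Then g_{j+1} = 3g_j − 10·(-2)^j = 3·(3^j + 2·(-2)^j) − 10·(-2)^j = 3^{j+1} + 6·(-2)^j − 10·(-2)^j = 3^{j+1} − 4·(-2)^j = 3^{j+1} + 2·(-2)^{j+1}.
Hence g_n = 3^n + 2·(-2)^n for every n ≥ 0, by induction.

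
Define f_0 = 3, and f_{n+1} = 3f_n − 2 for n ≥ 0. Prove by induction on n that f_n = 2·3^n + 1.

Base case: f_0 = 3, and 2·3^0 + 1 = 2 + 1 = 3.
Assume f_r = 2·3^r + 1 for some r ≥ 0.
Then f_{r+1} = 3f_r − 2 = 3·(2·3^r + 1) − 2 = 6·3^r + 3 − 2 = 2·3^{r+1} + 1.
Hence f_n = 2·3^n + 1 for every n ≥ 0, by induction.

f_n = 2·3^n + 1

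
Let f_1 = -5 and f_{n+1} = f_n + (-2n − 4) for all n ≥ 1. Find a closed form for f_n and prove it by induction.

Claim: f_n = -n^2 − 3n − 1.

Base case: f_1 = -5, and -1^2 − 3·1 − 1 = -5.
Assume f_k = -k^2 − 3k − 1.
Then f_{k+1} = f_k + (-2k − 4) = (-k^2 − 3k − 1) + (-2k − 4) = -k^2 − 5k − 5,
and -(k+1)^2 − 3·(k+1) − 1 = -k^2 − 5k − 5.
Hence f_n = -n^2 − 3n − 1 for every n ≥ 1, by induction.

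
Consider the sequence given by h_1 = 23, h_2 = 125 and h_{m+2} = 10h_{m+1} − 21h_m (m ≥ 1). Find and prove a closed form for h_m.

Claim: h_m = 3·3^m + 2·7^m.

Base cases: h_1 = 23 and 3·3^1 + 2·7^1 = 23; h_2 = 125 and 3·3^2 + 2·7^2 = 125.
Assume h_j = 3·3^j + 2·7^j for all 1 ≤ j ≤ r, where r ≥ 2.
Then h_{r+1} = 10h_r − 21h_{r−1} = 10·(3·3^r + 2·7^r) − 21·(3·3^{r−1} + 2·7^{r−1}) = 3·(10·3 − 21)3^{r−1} + 2·(10·7 − 21)7^{r−1} = 27·3^{r−1} + 98·7^{r−1} = 3·3^{r+1} + 2·7^{r+1}.
This completes the inductive step, so h_m = 3·3^m + 2·7^m for all m ≥ 1.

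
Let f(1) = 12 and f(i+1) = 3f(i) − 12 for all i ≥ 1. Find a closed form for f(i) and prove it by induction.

Claim: f(i) = 2·3^i + 6.

Base case: f(1) = 12, and 2·3^1 + 6 = 6 + 6 = 12.
Assume f(j) = 2·3^j + 6 for some j ≥ 1.
Then f(j+1) = 3f(j) − 12 = 3·(2·3^j + 6) − 12 = 6·3^j + 18 − 12 = 2·3^{j+1} + 6.
Hence f(i) = 2·3^i + 6 for every i ≥ 1, by induction.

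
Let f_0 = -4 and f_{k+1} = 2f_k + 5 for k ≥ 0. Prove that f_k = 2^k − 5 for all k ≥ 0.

Base case: f_0 = -4, and 2^0 − 5 = 1 − 5 = -4.
Assume f_r = 2^r − 5 for some r ≥ 0.
Then f_{r+1} = 2f_r + 5 = 2·(2^r − 5) + 5 = 2^{r+1} − 10 + 5 = 2^{r+1} − 5.
Hence f_k = 2^k − 5 for every k ≥ 0, by induction.

f_k = 2^k − 5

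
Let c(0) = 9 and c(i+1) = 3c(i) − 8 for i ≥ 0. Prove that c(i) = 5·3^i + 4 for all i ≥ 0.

Base case: c(0) = 9, and 5·3^0 + 4 = 5 + 4 = 9.
Assume c(j) = 5·3^j + 4 for some j ≥ 0.
Then c(j+1) = 3c(j) − 8 = 3·(5·3^j + 4) − 8 = 15·3^j + 12 − 8 = 5·3^{j+1} + 4.
By induction, c(i) = 5·3^i + 4 for all i ≥ 0.

c(i) = 5·3^i + 4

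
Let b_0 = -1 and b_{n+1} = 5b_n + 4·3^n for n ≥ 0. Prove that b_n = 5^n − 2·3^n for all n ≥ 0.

Base case: b_0 = -1, and 5^0 − 2·3^0 = 1 − 2 = -1.
Assume b_j = 5^j − 2·3^j for some j ≥ 0.
Then b_{j+1} = 5b_j + 4·3^j = 5·(5^j − 2·3^j) + 4·3^j = 5^{j+1} − 10·3^j + 4·3^j = 5^{j+1} − 6·3^j = 5^{j+1} − 2·3^{j+1}.
Hence b_n = 5^n − 2·3^n for every n ≥ 0, by induction.

b_n = 5^n − 2·3^n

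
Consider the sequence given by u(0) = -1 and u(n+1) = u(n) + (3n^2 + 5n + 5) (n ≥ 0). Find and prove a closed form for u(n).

Claim: u(n) = n^3 + n^2 + 3n − 1.

Base case: u(0) = -1, and 0^3 + 0^2 + 3·0 − 1 = -1.
Assume u(r) = r^3 + r^2 + 3r − 1.
Then u(r+1) = u(r) + (3r^2 + 5r + 5) = (r^3 + r^2 + 3r − 1) + (3r^2 + 5r + 5) = r^3 + 4r^2 + 8r + 4,
and (r+1)^3 + (r+1)^2 + 3·(r+1) − 1 = r^3 + 4r^2 + 8r + 4.
By induction, u(n) = n^3 + n^2 + 3n − 1 for all n ≥ 0.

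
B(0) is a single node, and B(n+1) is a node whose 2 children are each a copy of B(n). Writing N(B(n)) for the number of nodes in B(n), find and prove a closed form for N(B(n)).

Claim: N(B(n)) = 2^{n+1} − 1.

Base case: N(B(0)) = 1, and 2^{0+1} − 1 = 1.
Assume N(B(m)) = 2^{m+1} − 1.
Then N(B(m+1)) = 1 + 2N(B(m)) = 1 + 2(2^{m+1} − 1) = 2^{m+2} − 2 + 1 = 2^{m+2} − 1.
So the formula holds for m+1, and by induction N(B(n)) = 2^{n+1} − 1 for all n ≥ 0.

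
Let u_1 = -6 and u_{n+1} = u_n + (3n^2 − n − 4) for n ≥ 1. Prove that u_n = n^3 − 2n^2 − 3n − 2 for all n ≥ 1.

Base case: u_1 = -6, and 1^3 − 2·1^2 − 3·1 − 2 = -6.
Assume u_j = j^3 − 2j^2 − 3j − 2.
Then u_{j+1} = u_j + (3j^2 − j − 4) = (j^3 − 2j^2 − 3j − 2) + (3j^2 − j − 4) = j^3 + j^2 − 4j − 6,
and (j+1)^3 − 2·(j+1)^2 − 3·(j+1) − 2 = j^3 + j^2 − 4j − 6.
This completes the inductive step, so u_n = n^3 − 2n^2 − 3n − 2 for all n ≥ 1.

u_n = n^3 − 2n^2 − 3n − 2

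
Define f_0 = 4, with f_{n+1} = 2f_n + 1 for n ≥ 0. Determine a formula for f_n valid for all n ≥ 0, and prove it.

Claim: f_n = 5·2^n − 1.

Base case: f_0 = 4, and 5·2^0 − 1 = 5 − 1 = 4.
Assume f_m = 5·2^m − 1 for some m ≥ 0.
Then f_{m+1} = 2f_m + 1 = 2·(5·2^m − 1) + 1 = 10·2^m − 2 + 1 = 5·2^{m+1} − 1.
Hence f_n = 5·2^n − 1 for every n ≥ 0, by induction.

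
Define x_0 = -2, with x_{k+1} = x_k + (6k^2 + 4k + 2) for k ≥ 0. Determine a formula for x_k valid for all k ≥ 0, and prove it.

Claim: x_k = 2k^3 − k^2 + k − 2.

Base case: x_0 = -2, and 2·0^3 − 0^2 + 0 − 2 = -2.
Assume x_m = 2m^3 − m^2 + m − 2.
Then x_{m+1} = x_m + (6m^2 + 4m + 2) = (2m^3 − m^2 + m − 2) + (6m^2 + 4m + 2) = 2m^3 + 5m^2 + 5m,
and 2·(m+1)^3 − (m+1)^2 + (m+1) − 2 = 2m^3 + 5m^2 + 5m.
Hence x_k = 2k^3 − k^2 + k − 2 for every k ≥ 0, by induction.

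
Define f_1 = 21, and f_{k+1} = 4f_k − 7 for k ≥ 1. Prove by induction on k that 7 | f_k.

Base case: f_1 = 21 = 7·3, so 7 | f_1.
Assume 7 | f_j, so f_j = 7t for some integer t.
Then f_{j+1} = 4f_j − 7 = 4·(7t) − 7 = 7(4t − 1), so 7 | f_{j+1}.
So the property holds for j+1, and by induction 7 | f_k for all k ≥ 1.

7 | f_k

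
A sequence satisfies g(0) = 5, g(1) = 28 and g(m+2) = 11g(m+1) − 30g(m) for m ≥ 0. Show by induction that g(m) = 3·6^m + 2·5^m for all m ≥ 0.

Base cases: g(0) = 5 and 3·6^0 + 2·5^0 = 5; g(1) = 28 and 3·6^1 + 2·5^1 = 28.
Assume g(j) = 3·6^j + 2·5^j for all 0 ≤ j ≤ k, where k ≥ 1.
Then g(k+1) = 11g(k) − 30g(k−1) = 11·(3·6^k + 2·5^k) − 30·(3·6^{k−1} + 2·5^{k−1}) = 3·(11·6 − 30)6^{k−1} + 2·(11·5 − 30)5^{k−1} = 108·6^{k−1} + 50·5^{k−1} = 3·6^{k+1} + 2·5^{k+1}.
By strong induction, g(m) = 3·6^m + 2·5^m for all m ≥ 0.

g(m) = 3·6^m + 2·5^m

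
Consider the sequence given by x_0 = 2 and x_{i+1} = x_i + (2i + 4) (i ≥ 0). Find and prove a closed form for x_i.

Claim: x_i = i^2 + 3i + 2.

Base case: x_0 = 2, and 0^2 + 3·0 + 2 = 2.
Assume x_j = j^2 + 3j + 2.
Then x_{j+1} = x_j + (2j + 4) = (j^2 + 3j + 2) + (2j + 4) = j^2 + 5j + 6,
and (j+1)^2 + 3·(j+1) + 2 = j^2 + 5j + 6.
Hence x_i = i^2 + 3i + 2 for every i ≥ 0, by induction.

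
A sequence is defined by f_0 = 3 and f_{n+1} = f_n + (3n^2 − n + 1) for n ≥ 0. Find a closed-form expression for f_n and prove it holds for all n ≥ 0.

Claim: f_n = n^3 − 2n^2 + 2n + 3.

Base case: f_0 = 3, and 0^3 − 2·0^2 + 2·0 + 3 = 3.
Assume f_j = j^3 − 2j^2 + 2j + 3.
Then f_{j+1} = f_j + (3j^2 − j + 1) = (j^3 − 2j^2 + 2j + 3) + (3j^2 − j + 1) = j^3 + j^2 + j + 4,
and (j+1)^3 − 2·(j+1)^2 + 2·(j+1) + 3 = j^3 + j^2 + j + 4.
By induction, f_n = n^3 − 2n^2 + 2n + 3 for all n ≥ 0.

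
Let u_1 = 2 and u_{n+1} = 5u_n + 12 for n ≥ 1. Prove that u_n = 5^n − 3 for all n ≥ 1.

Base case: u_1 = 2, and 5^1 − 3 = 5 − 3 = 2.
Assume u_j = 5^j − 3 for some j ≥ 1.
Then u_{j+1} = 5u_j + 12 = 5·(5^j − 3) + 12 = 5^{j+1} − 15 + 12 = 5^{j+1} − 3.
So the formula holds for j+1, and by induction u_n = 5^n − 3 for all n ≥ 1.

u_n = 5^n − 3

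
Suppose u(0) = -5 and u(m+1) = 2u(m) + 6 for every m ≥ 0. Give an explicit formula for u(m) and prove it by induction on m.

Claim: u(m) = 2^m − 6.

Base case: u(0) = -5, and 2^0 − 6 = 1 − 6 = -5.
Assume u(k) = 2^k − 6 for some k ≥ 0.
Then u(k+1) = 2u(k) + 6 = 2·(2^k − 6) + 6 = 2^{k+1} − 12 + 6 = 2^{k+1} − 6.
This completes the inductive step, so u(m) = 2^m − 6 for all m ≥ 0.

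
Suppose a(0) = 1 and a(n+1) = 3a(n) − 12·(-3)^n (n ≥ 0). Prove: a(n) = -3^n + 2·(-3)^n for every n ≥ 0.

Base case: a(0) = 1, and -3^0 + 2·(-3)^0 = -1 + 2 = 1.
Assume a(k) = -3^k + 2·(-3)^k for some k ≥ 0.
Then a(k+1) = 3a(k) − 12·(-3)^k = 3·(-3^k + 2·(-3)^k) − 12·(-3)^k = -3^{k+1} + 6·(-3)^k − 12·(-3)^k = -3^{k+1} − 6·(-3)^k = -3^{k+1} + 2·(-3)^{k+1}.
By induction, a(n) = -3^n + 2·(-3)^n for all n ≥ 0.

a(n) = -3^n + 2·(-3)^n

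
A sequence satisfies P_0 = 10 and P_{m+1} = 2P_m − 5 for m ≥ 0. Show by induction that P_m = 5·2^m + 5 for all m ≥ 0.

Base case: P_0 = 10, and 5·2^0 + 5 = 5 + 5 = 10.
Assume P_j = 5·2^j + 5 for some j ≥ 0.
Then P_{j+1} = 2P_j − 5 = 2·(5·2^j + 5) − 5 = 10·2^j + 10 − 5 = 5·2^{j+1} + 5.
This completes the inductive step, so P_m = 5·2^m + 5 for all m ≥ 0.

P_m = 5·2^m + 5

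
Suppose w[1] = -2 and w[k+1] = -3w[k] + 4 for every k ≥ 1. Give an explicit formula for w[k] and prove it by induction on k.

Claim: w[k] = (-3)^k + 1.

Base case: w[1] = -2, and (-3)^1 + 1 = -3 + 1 = -2.
Assume w[m] = (-3)^m + 1 for some m ≥ 1.
Then w[m+1] = -3w[m] + 4 = -3·((-3)^m + 1) + 4 = -3·(-3)^m − 3 + 4 = (-3)^{m+1} + 1.
So the formula holds for m+1, and by induction w[k] = (-3)^k + 1 for all k ≥ 1.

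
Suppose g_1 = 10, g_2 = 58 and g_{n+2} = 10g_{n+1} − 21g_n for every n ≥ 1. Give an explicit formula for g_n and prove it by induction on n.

Claim: g_n = 3^n + 7^n.

Base cases: g_1 = 10 and 3^1 + 7^1 = 10; g_2 = 58 and 3^2 + 7^2 = 58.
Assume g_j = 3^j + 7^j for all 1 ≤ j ≤ k, where k ≥ 2.
Then g_{k+1} = 10g_k − 21g_{k−1} = 10·(3^k + 7^k) − 21·(3^{k−1} + 7^{k−1}) = (10·3 − 21)3^{k−1} + (10·7 − 21)7^{k−1} = 9·3^{k−1} + 49·7^{k−1} = 3^{k+1} + 7^{k+1}.
This completes the inductive step, so g_n = 3^n + 7^n for all n ≥ 1.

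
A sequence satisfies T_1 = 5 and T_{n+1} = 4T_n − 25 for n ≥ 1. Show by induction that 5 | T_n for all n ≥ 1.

Base case: T_1 = 5 = 5·1, so 5 | T_1.
Assume 5 | T_j, so T_j = 5t for some integer t.
Then T_{j+1} = 4T_j − 25 = 4·(5t) − 25 = 5(4t − 5), so 5 | T_{j+1}.
So the property holds for j+1, and by induction 5 | T_n for all n ≥ 1.

5 | T_n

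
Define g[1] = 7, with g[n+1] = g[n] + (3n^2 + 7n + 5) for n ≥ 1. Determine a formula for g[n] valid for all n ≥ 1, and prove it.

Claim: g[n] = n^3 + 2n^2 + 2n + 2.

Base case: g[1] = 7, and 1^3 + 2·1^2 + 2·1 + 2 = 7.
Assume g[r] = r^3 + 2r^2 + 2r + 2.
Then g[r+1] = g[r] + (3r^2 + 7r + 5) = (r^3 + 2r^2 + 2r + 2) + (3r^2 + 7r + 5) = r^3 + 5r^2 + 9r + 7,
and (r+1)^3 + 2·(r+1)^2 + 2·(r+1) + 2 = r^3 + 5r^2 + 9r + 7.
By induction, g[n] = n^3 + 2n^2 + 2n + 2 for all n ≥ 1.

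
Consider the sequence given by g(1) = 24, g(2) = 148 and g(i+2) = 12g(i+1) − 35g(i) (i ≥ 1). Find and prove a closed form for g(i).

Claim: g(i) = 2·5^i + 2·7^i.

Base cases: g(1) = 24 and 2·5^1 + 2·7^1 = 24; g(2) = 148 and 2·5^2 + 2·7^2 = 148.
Assume g(j) = 2·5^j + 2·7^j for all 1 ≤ j ≤ r, where r ≥ 2.
Then g(r+1) = 12g(r) − 35g(r−1) = 12·(2·5^r + 2·7^r) − 35·(2·5^{r−1} + 2·7^{r−1}) = 2·(12·5 − 35)5^{r−1} + 2·(12·7 − 35)7^{r−1} = 50·5^{r−1} + 98·7^{r−1} = 2·5^{r+1} + 2·7^{r+1}.
This completes the inductive step, so g(i) = 2·5^i + 2·7^i for all i ≥ 1.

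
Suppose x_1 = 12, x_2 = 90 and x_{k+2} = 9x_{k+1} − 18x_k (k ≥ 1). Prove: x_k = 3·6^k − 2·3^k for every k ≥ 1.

Base cases: x_1 = 12 and 3·6^1 − 2·3^1 = 12; x_2 = 90 and 3·6^2 − 2·3^2 = 90.
Assume x_j = 3·6^j − 2·3^j for all 1 ≤ j ≤ m, where m ≥ 2.
Then x_{m+1} = 9x_m − 18x_{m−1} = 9·(3·6^m − 2·3^m) − 18·(3·6^{m−1} − 2·3^{m−1}) = 3·(9·6 − 18)6^{m−1} − 2·(9·3 − 18)3^{m−1} = 108·6^{m−1} − 18·3^{m−1} = 3·6^{m+1} − 2·3^{m+1}.
So the formula holds for m+1, and by strong induction x_k = 3·6^k − 2·3^k for all k ≥ 1.

x_k = 3·6^k − 2·3^k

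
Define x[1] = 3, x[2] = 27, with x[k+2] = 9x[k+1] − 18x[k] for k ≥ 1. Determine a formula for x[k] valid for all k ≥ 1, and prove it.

Claim: x[k] = -3^k + 6^k.

Base cases: x[1] = 3 and -3^1 + 6^1 = 3; x[2] = 27 and -3^2 + 6^2 = 27.
Assume x[j] = -3^j + 6^j for all 1 ≤ j ≤ r, where r ≥ 2.
Then x[r+1] = 9x[r] − 18x[r−1] = 9·(-3^r + 6^r) − 18·(-3^{r−1} + 6^{r−1}) = -(9·3 − 18)3^{r−1} + (9·6 − 18)6^{r−1} = -9·3^{r−1} + 36·6^{r−1} = -3^{r+1} + 6^{r+1}.
By strong induction, x[k] = -3^k + 6^k for all k ≥ 1.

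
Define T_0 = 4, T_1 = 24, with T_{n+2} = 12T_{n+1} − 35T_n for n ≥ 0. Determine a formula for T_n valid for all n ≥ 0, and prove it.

Claim: T_n = 2·5^n + 2·7^n.

Base cases: T_0 = 4 and 2·5^0 + 2·7^0 = 4; T_1 = 24 and 2·5^1 + 2·7^1 = 24.
Assume T_j = 2·5^j + 2·7^j for all 0 ≤ j ≤ r, where r ≥ 1.
Then T_{r+1} = 12T_r − 35T_{r−1} = 12·(2·5^r + 2·7^r) − 35·(2·5^{r−1} + 2·7^{r−1}) = 2·(12·5 − 35)5^{r−1} + 2·(12·7 − 35)7^{r−1} = 50·5^{r−1} + 98·7^{r−1} = 2·5^{r+1} + 2·7^{r+1}.
Hence T_n = 2·5^n + 2·7^n for every n ≥ 0, by strong induction.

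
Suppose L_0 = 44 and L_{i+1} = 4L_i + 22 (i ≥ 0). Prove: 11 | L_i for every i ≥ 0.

Base case: L_0 = 44 = 11·4, so 11 | L_0.
Assume 11 | L_m, so L_m = 11t for some integer t.
Then L_{m+1} = 4L_m + 22 = 4·(11t) + 22 = 11(4t + 2), so 11 | L_{m+1}.
Hence 11 | L_i for every i ≥ 0, by induction.

11 | L_i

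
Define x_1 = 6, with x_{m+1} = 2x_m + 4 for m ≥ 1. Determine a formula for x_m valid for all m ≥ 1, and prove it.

Claim: x_m = 5·2^m − 4.

Base case: x_1 = 6, and 5·2^1 − 4 = 10 − 4 = 6.
Assume x_j = 5·2^j − 4 for some j ≥ 1.
Then x_{j+1} = 2x_j + 4 = 2·(5·2^j − 4) + 4 = 10·2^j − 8 + 4 = 5·2^{j+1} − 4.
Hence x_m = 5·2^m − 4 for every m ≥ 1, by induction.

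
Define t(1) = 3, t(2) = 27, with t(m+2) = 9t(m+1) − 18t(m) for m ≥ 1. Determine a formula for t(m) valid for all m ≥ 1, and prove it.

Claim: t(m) = 6^m − 3^m.

Base cases: t(1) = 3 and 6^1 − 3^1 = 3; t(2) = 27 and 6^2 − 3^2 = 27.
Assume t(j) = 6^j − 3^j for all 1 ≤ j ≤ r, where r ≥ 2.
Then t(r+1) = 9t(r) − 18t(r−1) = 9·(6^r − 3^r) − 18·(6^{r−1} − 3^{r−1}) = (9·6 − 18)6^{r−1} − (9·3 − 18)3^{r−1} = 36·6^{r−1} − 9·3^{r−1} = 6^{r+1} − 3^{r+1}.
This completes the inductive step, so t(m) = 6^m − 3^m for all m ≥ 1.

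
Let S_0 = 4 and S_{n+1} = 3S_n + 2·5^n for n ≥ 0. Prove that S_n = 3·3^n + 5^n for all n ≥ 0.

Base case: S_0 = 4, and 3·3^0 + 5^0 = 3 + 1 = 4.
Assume S_r = 3·3^r + 5^r for some r ≥ 0.
Then S_{r+1} = 3S_r + 2·5^r = 3·(3·3^r + 5^r) + 2·5^r = 3·3^{r+1} + 3·5^r + 2·5^r = 3·3^{r+1} + 5·5^r = 3·3^{r+1} + 5^{r+1}.
By induction, S_n = 3·3^n + 5^n for all n ≥ 0.

S_n = 3·3^n + 5^n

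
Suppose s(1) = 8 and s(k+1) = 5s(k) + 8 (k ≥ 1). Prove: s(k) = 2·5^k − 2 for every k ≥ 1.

Base case: s(1) = 8, and 2·5^1 − 2 = 10 − 2 = 8.
Assume s(j) = 2·5^j − 2 for some j ≥ 1.
Then s(j+1) = 5s(j) + 8 = 5·(2·5^j − 2) + 8 = 10·5^j − 10 + 8 = 2·5^{j+1} − 2.
By induction, s(k) = 2·5^k − 2 for all k ≥ 1.

s(k) = 2·5^k − 2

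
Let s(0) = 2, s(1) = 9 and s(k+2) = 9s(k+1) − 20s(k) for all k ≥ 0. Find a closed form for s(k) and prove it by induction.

Claim: s(k) = 5^k + 4^k.

Base cases: s(0) = 2 and 5^0 + 4^0 = 2; s(1) = 9 and 5^1 + 4^1 = 9.
Assume s(i) = 5^i + 4^i for all 0 ≤ i ≤ j, where j ≥ 1.
Then s(j+1) = 9s(j) − 20s(j−1) = 9·(5^j + 4^j) − 20·(5^{j−1} + 4^{j−1}) = (9·5 − 20)5^{j−1} + (9·4 − 20)4^{j−1} = 25·5^{j−1} + 16·4^{j−1} = 5^{j+1} + 4^{j+1}.
By strong induction, s(k) = 5^k + 4^k for all k ≥ 0.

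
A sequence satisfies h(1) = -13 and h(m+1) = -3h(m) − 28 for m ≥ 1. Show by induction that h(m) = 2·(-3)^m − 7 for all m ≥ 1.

Base case: h(1) = -13, and 2·(-3)^1 − 7 = -6 − 7 = -13.
Assume h(r) = 2·(-3)^r − 7 for some r ≥ 1.
Then h(r+1) = -3h(r) − 28 = -3·(2·(-3)^r − 7) − 28 = -6·(-3)^r + 21 − 28 = 2·(-3)^{r+1} − 7.
Hence h(m) = 2·(-3)^m − 7 for every m ≥ 1, by induction.

h(m) = 2·(-3)^m − 7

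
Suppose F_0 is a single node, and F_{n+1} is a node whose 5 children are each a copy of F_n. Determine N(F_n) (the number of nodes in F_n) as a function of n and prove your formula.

Claim: N(F_n) = (5^{n+1} − 1)/4.

Base case: N(F_0) = 1, and (5^{0+1} − 1)/4 = 1.
Assume N(F_m) = (5^{m+1} − 1)/4.
Then N(F_{m+1}) = 1 + 5N(F_m) = 1 + 5·(5^{m+1} − 1)/4 = 1 + (5^{m+2} − 5)/4 = (4 + 5^{m+2} − 5)/4 = (5^{m+2} − 1)/4.
This completes the inductive step, so N(F_n) = (5^{n+1} − 1)/4 for all n ≥ 0.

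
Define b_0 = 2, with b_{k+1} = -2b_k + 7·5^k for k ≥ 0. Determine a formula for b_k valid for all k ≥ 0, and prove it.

Claim: b_k = (-2)^k + 5^k.

Base case: b_0 = 2, and (-2)^0 + 5^0 = 1 + 1 = 2.
Assume b_m = (-2)^m + 5^m for some m ≥ 0.
Then b_{m+1} = -2b_m + 7·5^m = -2·((-2)^m + 5^m) + 7·5^m = (-2)^{m+1} − 2·5^m + 7·5^m = (-2)^{m+1} + 5·5^m = (-2)^{m+1} + 5^{m+1}.
This completes the inductive step, so b_k = (-2)^k + 5^k for all k ≥ 0.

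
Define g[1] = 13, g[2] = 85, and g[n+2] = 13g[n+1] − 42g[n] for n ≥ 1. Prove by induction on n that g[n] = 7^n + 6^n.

Base cases: g[1] = 13 and 7^1 + 6^1 = 13; g[2] = 85 and 7^2 + 6^2 = 85.
Assume g[j] = 7^j + 6^j for all 1 ≤ j ≤ k, where k ≥ 2.
Then g[k+1] = 13g[k] − 42g[k−1] = 13·(7^k + 6^k) − 42·(7^{k−1} + 6^{k−1}) = (13·7 − 42)7^{k−1} + (13·6 − 42)6^{k−1} = 49·7^{k−1} + 36·6^{k−1} = 7^{k+1} + 6^{k+1}.
So the formula holds for k+1, and by strong induction g[n] = 7^n + 6^n for all n ≥ 1.

g[n] = 7^n + 6^n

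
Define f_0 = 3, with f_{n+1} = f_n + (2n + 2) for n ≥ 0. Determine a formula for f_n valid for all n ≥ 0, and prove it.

Claim: f_n = n^2 + n + 3.

Base case: f_0 = 3, and 0^2 + 0 + 3 = 3.
Assume f_m = m^2 + m + 3.
Then f_{m+1} = f_m + (2m + 2) = (m^2 + m + 3) + (2m + 2) = m^2 + 3m + 5,
and (m+1)^2 + (m+1) + 3 = m^2 + 3m + 5.
By induction, f_n = n^2 + n + 3 for all n ≥ 0.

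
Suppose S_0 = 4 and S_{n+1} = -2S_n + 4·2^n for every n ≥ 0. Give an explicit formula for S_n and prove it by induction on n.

Claim: S_n = 3·(-2)^n + 2^n.

Base case: S_0 = 4, and 3·(-2)^0 + 2^0 = 3 + 1 = 4.
Assume S_r = 3·(-2)^r + 2^r for some r ≥ 0.
Then S_{r+1} = -2S_r + 4·2^r = -2·(3·(-2)^r + 2^r) + 4·2^r = 3·(-2)^{r+1} − 2·2^r + 4·2^r = 3·(-2)^{r+1} + 2·2^r = 3·(-2)^{r+1} + 2^{r+1}.
Hence S_n = 3·(-2)^n + 2^n for every n ≥ 0, by induction.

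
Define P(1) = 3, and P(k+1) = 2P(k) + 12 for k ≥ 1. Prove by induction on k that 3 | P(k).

Base case: P(1) = 3 = 3·1, so 3 | P(1).
Assume 3 | P(r), so P(r) = 3t for some integer t.
Then P(r+1) = 2P(r) + 12 = 2·(3t) + 12 = 3(2t + 4), so 3 | P(r+1).
So the property holds for r+1, and by induction 3 | P(k) for all k ≥ 1.

3 | P(k)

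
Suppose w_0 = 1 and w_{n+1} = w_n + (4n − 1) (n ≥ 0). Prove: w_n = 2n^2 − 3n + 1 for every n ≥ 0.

Base case: w_0 = 1, and 2·0^2 − 3·0 + 1 = 1.
Assume w_j = 2j^2 − 3j + 1.
Then w_{j+1} = w_j + (4j − 1) = (2j^2 − 3j + 1) + (4j − 1) = 2j^2 + j,
and 2·(j+1)^2 − 3·(j+1) + 1 = 2j^2 + j.
This completes the inductive step, so w_n = 2n^2 − 3n + 1 for all n ≥ 0.

w_n = 2n^2 − 3n + 1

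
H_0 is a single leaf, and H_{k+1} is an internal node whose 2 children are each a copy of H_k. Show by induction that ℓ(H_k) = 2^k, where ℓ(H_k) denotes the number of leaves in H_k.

Base case: ℓ(H_0) = 1, and 2^0 = 1.
Assume ℓ(H_m) = 2^m.
Then ℓ(H_{m+1}) = 2·ℓ(H_m) = 2·2^m = 2^{m+1}.
By induction, ℓ(H_k) = 2^k for all k ≥ 0.

ℓ(H_k) = 2^k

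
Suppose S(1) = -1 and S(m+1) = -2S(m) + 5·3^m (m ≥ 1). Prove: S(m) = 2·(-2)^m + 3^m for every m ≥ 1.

Base case: S(1) = -1, and 2·(-2)^1 + 3^1 = -4 + 3 = -1.
Assume S(j) = 2·(-2)^j + 3^j for some j ≥ 1.
Then S(j+1) = -2S(j) + 5·3^j = -2·(2·(-2)^j + 3^j) + 5·3^j = 2·(-2)^{j+1} − 2·3^j + 5·3^j = 2·(-2)^{j+1} + 3·3^j = 2·(-2)^{j+1} + 3^{j+1}.
This completes the inductive step, so S(m) = 2·(-2)^m + 3^m for all m ≥ 1.

S(m) = 2·(-2)^m + 3^m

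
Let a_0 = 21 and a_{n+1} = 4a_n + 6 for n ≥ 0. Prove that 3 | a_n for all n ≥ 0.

Base case: a_0 = 21 = 3·7, so 3 | a_0.
Assume 3 | a_k, so a_k = 3t for some integer t.
Then a_{k+1} = 4a_k + 6 = 4·(3t) + 6 = 3(4t + 2), so 3 | a_{k+1}.
Hence 3 | a_n for every n ≥ 0, by induction.

3 | a_n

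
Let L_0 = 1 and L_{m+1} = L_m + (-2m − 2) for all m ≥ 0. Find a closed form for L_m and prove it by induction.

Claim: L_m = -m^2 − m + 1.

Base case: L_0 = 1, and -0^2 − 0 + 1 = 1.
Assume L_j = -j^2 − j + 1.
Then L_{j+1} = L_j + (-2j − 2) = (-j^2 − j + 1) + (-2j − 2) = -j^2 − 3j − 1,
and -(j+1)^2 − (j+1) + 1 = -j^2 − 3j − 1.
This completes the inductive step, so L_m = -m^2 − m + 1 for all m ≥ 0.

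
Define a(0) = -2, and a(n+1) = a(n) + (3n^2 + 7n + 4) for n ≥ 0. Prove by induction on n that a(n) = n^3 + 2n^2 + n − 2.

Base case: a(0) = -2, and 0^3 + 2·0^2 + 0 − 2 = -2.
Assume a(r) = r^3 + 2r^2 + r − 2.
Then a(r+1) = a(r) + (3r^2 + 7r + 4) = (r^3 + 2r^2 + r − 2) + (3r^2 + 7r + 4) = r^3 + 5r^2 + 8r + 2,
and (r+1)^3 + 2·(r+1)^2 + (r+1) − 2 = r^3 + 5r^2 + 8r + 2.
This completes the inductive step, so a(n) = n^3 + 2n^2 + n − 2 for all n ≥ 0.

a(n) = n^3 + 2n^2 + n − 2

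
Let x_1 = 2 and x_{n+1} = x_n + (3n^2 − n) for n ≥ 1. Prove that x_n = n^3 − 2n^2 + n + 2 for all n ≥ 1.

Base case: x_1 = 2, and 1^3 − 2·1^2 + 1 + 2 = 2.
Assume x_j = j^3 − 2j^2 + j + 2.
Then x_{j+1} = x_j + (3j^2 − j) = (j^3 − 2j^2 + j + 2) + (3j^2 − j) = j^3 + j^2 + 2,
and (j+1)^3 − 2·(j+1)^2 + (j+1) + 2 = j^3 + j^2 + 2.
This completes the inductive step, so x_n = n^3 − 2n^2 + n + 2 for all n ≥ 1.

x_n = n^3 − 2n^2 + n + 2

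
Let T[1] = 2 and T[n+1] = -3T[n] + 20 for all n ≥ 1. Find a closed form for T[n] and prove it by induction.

Claim: T[n] = (-3)^n + 5.

Base case: T[1] = 2, and (-3)^1 + 5 = -3 + 5 = 2.
Assume T[j] = (-3)^j + 5 for some j ≥ 1.
Then T[j+1] = -3T[j] + 20 = -3·((-3)^j + 5) + 20 = -3·(-3)^j − 15 + 20 = (-3)^{j+1} + 5.
By induction, T[n] = (-3)^n + 5 for all n ≥ 1.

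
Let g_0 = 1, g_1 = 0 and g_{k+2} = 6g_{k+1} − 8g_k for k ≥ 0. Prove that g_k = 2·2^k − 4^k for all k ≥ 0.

Base cases: g_0 = 1 and 2·2^0 − 4^0 = 1; g_1 = 0 and 2·2^1 − 4^1 = 0.
Assume g_j = 2·2^j − 4^j for all 0 ≤ j ≤ r, where r ≥ 1.
Then g_{r+1} = 6g_r − 8g_{r−1} = 6·(2·2^r − 4^r) − 8·(2·2^{r−1} − 4^{r−1}) = 2·(6·2 − 8)2^{r−1} − (6·4 − 8)4^{r−1} = 8·2^{r−1} − 16·4^{r−1} = 2·2^{r+1} − 4^{r+1}.
So the formula holds for r+1, and by strong induction g_k = 2·2^k − 4^k for all k ≥ 0.

g_k = 2·2^k − 4^k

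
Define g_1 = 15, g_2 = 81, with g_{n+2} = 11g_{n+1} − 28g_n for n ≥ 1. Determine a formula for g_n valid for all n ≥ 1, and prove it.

Claim: g_n = 2·4^n + 7^n.

Base cases: g_1 = 15 and 2·4^1 + 7^1 = 15; g_2 = 81 and 2·4^2 + 7^2 = 81.
Assume g_j = 2·4^j + 7^j for all 1 ≤ j ≤ r, where r ≥ 2.
Then g_{r+1} = 11g_r − 28g_{r−1} = 11·(2·4^r + 7^r) − 28·(2·4^{r−1} + 7^{r−1}) = 2·(11·4 − 28)4^{r−1} + (11·7 − 28)7^{r−1} = 32·4^{r−1} + 49·7^{r−1} = 2·4^{r+1} + 7^{r+1}.
So the formula holds for r+1, and by strong induction g_n = 2·4^n + 7^n for all n ≥ 1.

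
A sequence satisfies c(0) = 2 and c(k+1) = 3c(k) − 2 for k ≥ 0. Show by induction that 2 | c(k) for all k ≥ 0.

Base case: c(0) = 2 = 2·1, so 2 | c(0).
Assume 2 | c(r), so c(r) = 2t for some integer t.
Then c(r+1) = 3c(r) − 2 = 3·(2t) − 2 = 2(3t − 1), so 2 | c(r+1).
This completes the inductive step, so 2 | c(k) for all k ≥ 0.

2 | c(k)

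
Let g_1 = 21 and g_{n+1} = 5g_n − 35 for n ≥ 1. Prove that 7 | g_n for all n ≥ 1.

Base case: g_1 = 21 = 7·3, so 7 | g_1.
Assume 7 | g_r, so g_r = 7t for some integer t.
Then g_{r+1} = 5g_r − 35 = 5·(7t) − 35 = 7(5t − 5), so 7 | g_{r+1}.
This completes the inductive step, so 7 | g_n for all n ≥ 1.

7 | g_n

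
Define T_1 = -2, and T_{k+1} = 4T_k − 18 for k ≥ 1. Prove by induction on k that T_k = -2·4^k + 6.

Base case: T_1 = -2, and -2·4^1 + 6 = -8 + 6 = -2.
Assume T_r = -2·4^r + 6 for some r ≥ 1.
Then T_{r+1} = 4T_r − 18 = 4·(-2·4^r + 6) − 18 = -8·4^r + 24 − 18 = -2·4^{r+1} + 6.
By induction, T_k = -2·4^k + 6 for all k ≥ 1.

T_k = -2·4^k + 6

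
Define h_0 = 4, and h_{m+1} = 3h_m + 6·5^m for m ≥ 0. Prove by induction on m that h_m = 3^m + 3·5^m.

Base case: h_0 = 4, and 3^0 + 3·5^0 = 1 + 3 = 4.
Assume h_j = 3^j + 3·5^j for some j ≥ 0.
Then h_{j+1} = 3h_j + 6·5^j = 3·(3^j + 3·5^j) + 6·5^j = 3^{j+1} + 9·5^j + 6·5^j = 3^{j+1} + 15·5^j = 3^{j+1} + 3·5^{j+1}.
Hence h_m = 3^m + 3·5^m for every m ≥ 0, by induction.

h_m = 3^m + 3·5^m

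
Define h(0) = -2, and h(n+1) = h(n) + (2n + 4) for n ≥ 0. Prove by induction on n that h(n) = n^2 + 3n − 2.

Base case: h(0) = -2, and 0^2 + 3·0 − 2 = -2.
Assume h(r) = r^2 + 3r − 2.
Then h(r+1) = h(r) + (2r + 4) = (r^2 + 3r − 2) + (2r + 4) = r^2 + 5r + 2,
and (r+1)^2 + 3·(r+1) − 2 = r^2 + 5r + 2.
By induction, h(n) = n^2 + 3n − 2 for all n ≥ 0.

h(n) = n^2 + 3n − 2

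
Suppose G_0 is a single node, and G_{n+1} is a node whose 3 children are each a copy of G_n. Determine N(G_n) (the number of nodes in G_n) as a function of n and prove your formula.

Claim: N(G_n) = (3^{n+1} − 1)/2.

Base case: N(G_0) = 1, and (3^{0+1} − 1)/2 = 1.
Assume N(G_r) = (3^{r+1} − 1)/2.
Then N(G_{r+1}) = 1 + 3N(G_r) = 1 + 3·(3^{r+1} − 1)/2 = 1 + (3^{r+2} − 3)/2 = (2 + 3^{r+2} − 3)/2 = (3^{r+2} − 1)/2.
Hence N(G_n) = (3^{n+1} − 1)/2 for every n ≥ 0, by induction.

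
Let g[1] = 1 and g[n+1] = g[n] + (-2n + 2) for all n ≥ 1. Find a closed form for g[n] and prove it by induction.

Claim: g[n] = -n^2 + 3n − 1.

Base case: g[1] = 1, and -1^2 + 3·1 − 1 = 1.
Assume g[r] = -r^2 + 3r − 1.
Then g[r+1] = g[r] + (-2r + 2) = (-r^2 + 3r − 1) + (-2r + 2) = -r^2 + r + 1,
and -(r+1)^2 + 3·(r+1) − 1 = -r^2 + r + 1.
By induction, g[n] = -n^2 + 3n − 1 for all n ≥ 1.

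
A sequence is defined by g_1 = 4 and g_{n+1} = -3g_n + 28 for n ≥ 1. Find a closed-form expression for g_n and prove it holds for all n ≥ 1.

Claim: g_n = (-3)^n + 7.

Base case: g_1 = 4, and (-3)^1 + 7 = -3 + 7 = 4.
Assume g_m = (-3)^m + 7 for some m ≥ 1.
Then g_{m+1} = -3g_m + 28 = -3·((-3)^m + 7) + 28 = -3·(-3)^m − 21 + 28 = (-3)^{m+1} + 7.
So the formula holds for m+1, and by induction g_n = (-3)^n + 7 for all n ≥ 1.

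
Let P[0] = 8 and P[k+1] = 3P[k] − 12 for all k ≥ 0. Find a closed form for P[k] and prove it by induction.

Claim: P[k] = 2·3^k + 6.

Base case: P[0] = 8, and 2·3^0 + 6 = 2 + 6 = 8.
Assume P[m] = 2·3^m + 6 for some m ≥ 0.
Then P[m+1] = 3P[m] − 12 = 3·(2·3^m + 6) − 12 = 6·3^m + 18 − 12 = 2·3^{m+1} + 6.
This completes the inductive step, so P[k] = 2·3^k + 6 for all k ≥ 0.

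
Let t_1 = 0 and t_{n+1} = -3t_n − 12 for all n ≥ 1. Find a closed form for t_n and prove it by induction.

Claim: t_n = -(-3)^n − 3.

Base case: t_1 = 0, and -(-3)^1 − 3 = 3 − 3 = 0.
Assume t_k = -(-3)^k − 3 for some k ≥ 1.
Then t_{k+1} = -3t_k − 12 = -3·(-(-3)^k − 3) − 12 = 3·(-3)^k + 9 − 12 = -(-3)^{k+1} − 3.
So the formula holds for k+1, and by induction t_n = -(-3)^n − 3 for all n ≥ 1.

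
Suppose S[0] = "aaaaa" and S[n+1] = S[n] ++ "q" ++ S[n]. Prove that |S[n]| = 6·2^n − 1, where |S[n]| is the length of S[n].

Base case: |S[0]| = 5, and 6·2^0 − 1 = 5.
Assume |S[r]| = 6·2^r − 1.
Then |S[r+1]| = |S[r]| + 1 + |S[r]| = 2|S[r]| + 1 = 2(6·2^r − 1) + 1 = 6·2^{r+1} − 2 + 1 = 6·2^{r+1} − 1.
This completes the inductive step, so |S[n]| = 6·2^n − 1 for all n ≥ 0.

|S[n]| = 6·2^n − 1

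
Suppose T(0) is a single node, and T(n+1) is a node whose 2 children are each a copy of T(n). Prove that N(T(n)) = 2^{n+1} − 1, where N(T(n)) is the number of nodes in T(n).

Base case: N(T(0)) = 1, and 2^{0+1} − 1 = 1.
Assume N(T(j)) = 2^{j+1} − 1.
Then N(T(j+1)) = 1 + 2N(T(j)) = 1 + 2(2^{j+1} − 1) = 2^{j+2} − 2 + 1 = 2^{j+2} − 1.
By induction, N(T(n)) = 2^{n+1} − 1 for all n ≥ 0.

N(T(n)) = 2^{n+1} − 1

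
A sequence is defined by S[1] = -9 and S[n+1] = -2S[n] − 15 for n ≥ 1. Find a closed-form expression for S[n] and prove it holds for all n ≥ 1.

Claim: S[n] = 2·(-2)^n − 5.

Base case: S[1] = -9, and 2·(-2)^1 − 5 = -4 − 5 = -9.
Assume S[k] = 2·(-2)^k − 5 for some k ≥ 1.
Then S[k+1] = -2S[k] − 15 = -2·(2·(-2)^k − 5) − 15 = -4·(-2)^k + 10 − 15 = 2·(-2)^{k+1} − 5.
By induction, S[n] = 2·(-2)^n − 5 for all n ≥ 1.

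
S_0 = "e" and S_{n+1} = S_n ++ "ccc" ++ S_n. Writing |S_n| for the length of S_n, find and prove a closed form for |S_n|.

Claim: |S_n| = 2^{n+2} − 3.

Base case: |S_0| = 1, and 2^{0+2} − 3 = 1.
Assume |S_m| = 2^{m+2} − 3.
Then |S_{m+1}| = |S_m| + 3 + |S_m| = 2|S_m| + 3 = 2(2^{m+2} − 3) + 3 = 2^{m+3} − 6 + 3 = 2^{m+3} − 3.
This completes the inductive step, so |S_n| = 2^{n+2} − 3 for all n ≥ 0.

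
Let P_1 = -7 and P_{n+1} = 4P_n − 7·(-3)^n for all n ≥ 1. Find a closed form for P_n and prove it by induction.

Claim: P_n = -4^n + (-3)^n.

Base case: P_1 = -7, and -4^1 + (-3)^1 = -4 − 3 = -7.
Assume P_j = -4^j + (-3)^j for some j ≥ 1.
Then P_{j+1} = 4P_j − 7·(-3)^j = 4·(-4^j + (-3)^j) − 7·(-3)^j = -4^{j+1} + 4·(-3)^j − 7·(-3)^j = -4^{j+1} − 3·(-3)^j = -4^{j+1} + (-3)^{j+1}.
Hence P_n = -4^n + (-3)^n for every n ≥ 1, by induction.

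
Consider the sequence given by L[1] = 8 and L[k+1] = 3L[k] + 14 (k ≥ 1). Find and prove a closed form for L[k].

Claim: L[k] = 5·3^k − 7.

Base case: L[1] = 8, and 5·3^1 − 7 = 15 − 7 = 8.
Assume L[j] = 5·3^j − 7 for some j ≥ 1.
Then L[j+1] = 3L[j] + 14 = 3·(5·3^j − 7) + 14 = 15·3^j − 21 + 14 = 5·3^{j+1} − 7.
This completes the inductive step, so L[k] = 5·3^k − 7 for all k ≥ 1.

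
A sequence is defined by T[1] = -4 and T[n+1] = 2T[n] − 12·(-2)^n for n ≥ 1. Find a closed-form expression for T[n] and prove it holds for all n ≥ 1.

Claim: T[n] = 2^n + 3·(-2)^n.

Base case: T[1] = -4, and 2^1 + 3·(-2)^1 = 2 − 6 = -4.
Assume T[r] = 2^r + 3·(-2)^r for some r ≥ 1.
Then T[r+1] = 2T[r] − 12·(-2)^r = 2·(2^r + 3·(-2)^r) − 12·(-2)^r = 2^{r+1} + 6·(-2)^r − 12·(-2)^r = 2^{r+1} − 6·(-2)^r = 2^{r+1} + 3·(-2)^{r+1}.
This completes the inductive step, so T[n] = 2^n + 3·(-2)^n for all n ≥ 1.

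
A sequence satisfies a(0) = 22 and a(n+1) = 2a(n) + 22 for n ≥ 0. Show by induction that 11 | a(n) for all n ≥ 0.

Base case: a(0) = 22 = 11·2, so 11 | a(0).
Assume 11 | a(r), so a(r) = 11t for some integer t.
Then a(r+1) = 2a(r) + 22 = 2·(11t) + 22 = 11(2t + 2), so 11 | a(r+1).
This completes the inductive step, so 11 | a(n) for all n ≥ 0.

11 | a(n)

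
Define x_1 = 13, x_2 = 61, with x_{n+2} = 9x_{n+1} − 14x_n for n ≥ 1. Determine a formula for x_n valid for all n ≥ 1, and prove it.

Claim: x_n = 3·2^n + 7^n.

Base cases: x_1 = 13 and 3·2^1 + 7^1 = 13; x_2 = 61 and 3·2^2 + 7^2 = 61.
Assume x_i = 3·2^i + 7^i for all 1 ≤ i ≤ j, where j ≥ 2.
Then x_{j+1} = 9x_j − 14x_{j−1} = 9·(3·2^j + 7^j) − 14·(3·2^{j−1} + 7^{j−1}) = 3·(9·2 − 14)2^{j−1} + (9·7 − 14)7^{j−1} = 12·2^{j−1} + 49·7^{j−1} = 3·2^{j+1} + 7^{j+1}.
So the formula holds for j+1, and by strong induction x_n = 3·2^n + 7^n for all n ≥ 1.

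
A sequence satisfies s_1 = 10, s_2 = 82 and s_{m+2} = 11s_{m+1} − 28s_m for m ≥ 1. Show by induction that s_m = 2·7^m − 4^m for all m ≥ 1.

Base cases: s_1 = 10 and 2·7^1 − 4^1 = 10; s_2 = 82 and 2·7^2 − 4^2 = 82.
Assume s_j = 2·7^j − 4^j for all 1 ≤ j ≤ k, where k ≥ 2.
Then s_{k+1} = 11s_k − 28s_{k−1} = 11·(2·7^k − 4^k) − 28·(2·7^{k−1} − 4^{k−1}) = 2·(11·7 − 28)7^{k−1} − (11·4 − 28)4^{k−1} = 98·7^{k−1} − 16·4^{k−1} = 2·7^{k+1} − 4^{k+1}.
So the formula holds for k+1, and by strong induction s_m = 2·7^m − 4^m for all m ≥ 1.

s_m = 2·7^m − 4^m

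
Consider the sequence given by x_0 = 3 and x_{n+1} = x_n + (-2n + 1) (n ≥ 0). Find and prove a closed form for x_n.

Claim: x_n = -n^2 + 2n + 3.

Base case: x_0 = 3, and -0^2 + 2·0 + 3 = 3.
Assume x_r = -r^2 + 2r + 3.
Then x_{r+1} = x_r + (-2r + 1) = (-r^2 + 2r + 3) + (-2r + 1) = -r^2 + 4,
and -(r+1)^2 + 2·(r+1) + 3 = -r^2 + 4.
By induction, x_n = -n^2 + 2n + 3 for all n ≥ 0.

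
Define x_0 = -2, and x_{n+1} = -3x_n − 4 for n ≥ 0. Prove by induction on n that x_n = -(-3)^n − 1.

Base case: x_0 = -2, and -(-3)^0 − 1 = -1 − 1 = -2.
Assume x_m = -(-3)^m − 1 for some m ≥ 0.
Then x_{m+1} = -3x_m − 4 = -3·(-(-3)^m − 1) − 4 = 3·(-3)^m + 3 − 4 = -(-3)^{m+1} − 1.
By induction, x_n = -(-3)^n − 1 for all n ≥ 0.

x_n = -(-3)^n − 1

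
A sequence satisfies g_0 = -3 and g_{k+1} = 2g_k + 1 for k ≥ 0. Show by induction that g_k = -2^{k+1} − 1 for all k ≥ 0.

Base case: g_0 = -3, and -2^{0+1} − 1 = -2 − 1 = -3.
Assume g_m = -2^{m+1} − 1 for some m ≥ 0.
Then g_{m+1} = 2g_m + 1 = 2·(-2^{m+1} − 1) + 1 = -2^{m+2} − 2 + 1 = -2^{m+2} − 1.
Hence g_k = -2^{k+1} − 1 for every k ≥ 0, by induction.

g_k = -2^{k+1} − 1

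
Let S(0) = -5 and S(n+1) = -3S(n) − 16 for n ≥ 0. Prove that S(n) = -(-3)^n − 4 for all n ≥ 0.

Base case: S(0) = -5, and -(-3)^0 − 4 = -1 − 4 = -5.
Assume S(r) = -(-3)^r − 4 for some r ≥ 0.
Then S(r+1) = -3S(r) − 16 = -3·(-(-3)^r − 4) − 16 = 3·(-3)^r + 12 − 16 = -(-3)^{r+1} − 4.
This completes the inductive step, so S(n) = -(-3)^n − 4 for all n ≥ 0.

S(n) = -(-3)^n − 4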